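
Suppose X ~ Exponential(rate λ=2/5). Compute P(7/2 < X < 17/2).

P(7/2 < X < 17/2) = ∫_{7/2}^{17/2} f(x) dx
where f(x) = \frac{2 e^{- \frac{2 x}{5}}}{5}
= - \frac{1 - e^{2}}{e^{\frac{17}{5}}}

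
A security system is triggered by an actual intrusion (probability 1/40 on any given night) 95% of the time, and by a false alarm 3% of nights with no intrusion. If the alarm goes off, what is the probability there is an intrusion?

Let D = the rare event, + = positive/flagged.
P(D) = 1/40
P(+|D) = 95/100 = 19/20
P(+|D') = 3/100
P(+) = P(+|D)P(D) + P(+|D')P(D')
     = \frac{19}{20} × \frac{1}{40} + \frac{3}{100} × \frac{39}{40}
     = \frac{53}{1000}
P(D|+) = P(+|D)P(D)/P(+) = \frac{95}{212}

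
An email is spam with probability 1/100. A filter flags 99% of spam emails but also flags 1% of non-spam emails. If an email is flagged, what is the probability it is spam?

Let D = the rare event, + = positive/flagged.
P(D) = 1/100
P(+|D) = 99/100
P(+|D') = 1/100
P(+) = P(+|D)P(D) + P(+|D')P(D')
     = \frac{99}{100} × \frac{1}{100} + \frac{1}{100} × \frac{99}{100}
     = \frac{99}{5000}
P(D|+) = P(+|D)P(D)/P(+) = \frac{1}{2}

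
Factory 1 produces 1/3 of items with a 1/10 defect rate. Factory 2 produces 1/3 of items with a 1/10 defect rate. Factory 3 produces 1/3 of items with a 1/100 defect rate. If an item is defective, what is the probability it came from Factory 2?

Using Bayes' theorem:
P(F1) = 1/3, P(D|F1) = 1/10
P(F2) = 1/3, P(D|F2) = 1/10
P(F3) = 1/3, P(D|F3) = 1/100
P(D) = P(D|F1)P(F1) + P(D|F2)P(F2) + P(D|F3)P(F3)
     = \frac{7}{100}
P(F2|D) = P(D|F2)P(F2) / P(D)
= \frac{10}{21}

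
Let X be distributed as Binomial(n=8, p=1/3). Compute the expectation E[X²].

Using the identity E[X²] = Var(X) + (E[X])²:
E[X] = \frac{8}{3}
Var(X) = \frac{16}{9}
E[X²] = \frac{16}{9} + (\frac{8}{3})²
= \frac{80}{9}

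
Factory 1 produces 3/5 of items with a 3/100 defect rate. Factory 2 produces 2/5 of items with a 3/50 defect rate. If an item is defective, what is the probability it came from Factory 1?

Using Bayes' theorem:
P(F1) = 3/5, P(D|F1) = 3/100
P(F2) = 2/5, P(D|F2) = 3/50
P(D) = P(D|F1)P(F1) + P(D|F2)P(F2)
     = \frac{21}{500}
P(F1|D) = P(D|F1)P(F1) / P(D)
= \frac{3}{7}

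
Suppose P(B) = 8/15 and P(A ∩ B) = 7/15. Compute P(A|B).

P(A|B) = P(A ∩ B) / P(B)
= (7/15) / (8/15)
= 7/8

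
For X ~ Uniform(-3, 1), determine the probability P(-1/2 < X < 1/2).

P(-1/2 < X < 1/2) = ∫_{-1/2}^{1/2} f(x) dx
where f(x) = \frac{1}{4}
= \frac{1}{4}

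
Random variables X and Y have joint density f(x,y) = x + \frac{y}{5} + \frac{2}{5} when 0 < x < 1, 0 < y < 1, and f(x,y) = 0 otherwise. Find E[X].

E[X] = ∫_0^1 ∫_0^1 x × f(x,y) dy dx
= ∫_0^1 ∫_0^1 x × (x + \frac{y}{5} + \frac{2}{5}) dy dx
= \frac{7}{12}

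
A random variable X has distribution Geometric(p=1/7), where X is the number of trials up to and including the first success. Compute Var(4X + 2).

For X ~ Geometric(p=1/7), where X is the number of trials up to and including the first success:
Var(X) = 42
Var(4X + 2) = (4)² × Var(X) = 16 × 42 = 672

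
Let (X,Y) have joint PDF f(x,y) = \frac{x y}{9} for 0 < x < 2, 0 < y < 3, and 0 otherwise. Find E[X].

f_X(x) = ∫_0^3 \frac{x y}{9} dy = \frac{x}{2}
E[X] = ∫_0^2 x × (\frac{x}{2}) dx = \frac{4}{3}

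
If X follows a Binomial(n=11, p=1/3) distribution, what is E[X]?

For X ~ Binomial(n=11, p=1/3), the expected value is:
E[X] = \frac{11}{3}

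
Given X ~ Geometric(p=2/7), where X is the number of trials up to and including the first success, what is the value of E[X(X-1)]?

E[X(X-1)] = E[X² - X] = E[X²] - E[X]
E[X] = \frac{7}{2}
E[X²] = Var(X) + (E[X])² = \frac{35}{4} + (\frac{7}{2})² = 21
E[X(X-1)] = 21 - \frac{7}{2} = \frac{35}{2}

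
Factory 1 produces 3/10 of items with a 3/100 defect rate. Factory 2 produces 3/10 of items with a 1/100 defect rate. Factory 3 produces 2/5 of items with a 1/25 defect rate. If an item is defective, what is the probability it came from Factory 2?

Using Bayes' theorem:
P(F1) = 3/10, P(D|F1) = 3/100
P(F2) = 3/10, P(D|F2) = 1/100
P(F3) = 2/5, P(D|F3) = 1/25
P(D) = P(D|F1)P(F1) + P(D|F2)P(F2) + P(D|F3)P(F3)
     = \frac{7}{250}
P(F2|D) = P(D|F2)P(F2) / P(D)
= \frac{3}{28}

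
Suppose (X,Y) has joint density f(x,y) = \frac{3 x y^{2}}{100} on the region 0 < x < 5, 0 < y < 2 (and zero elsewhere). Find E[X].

f_X(x) = ∫_0^2 \frac{3 x y^{2}}{100} dy = \frac{2 x}{25}
E[X] = ∫_0^5 x × (\frac{2 x}{25}) dx = \frac{10}{3}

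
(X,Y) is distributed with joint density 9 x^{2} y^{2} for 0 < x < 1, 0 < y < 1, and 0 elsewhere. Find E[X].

E[X] = ∫_0^1 ∫_0^1 x × f(x,y) dy dx
= ∫_0^1 ∫_0^1 x × (9 x^{2} y^{2}) dy dx
= \frac{3}{4}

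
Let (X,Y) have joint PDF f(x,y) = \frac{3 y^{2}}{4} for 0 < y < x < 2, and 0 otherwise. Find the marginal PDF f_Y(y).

f_Y(y) = ∫_y^2 \frac{3 y^{2}}{4} dx = \frac{3 y^{2} \left(2 - y\right)}{4}
for 0 < y < 2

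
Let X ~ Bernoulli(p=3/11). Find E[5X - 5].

For X ~ Bernoulli(p=3/11):
E[X] = \frac{3}{11}
E[5X - 5] = 5 × E[X] - 5 = - \frac{40}{11}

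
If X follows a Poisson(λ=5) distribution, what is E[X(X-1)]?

E[X(X-1)] = E[X² - X] = E[X²] - E[X]
E[X] = 5
E[X²] = Var(X) + (E[X])² = 5 + (5)² = 30
E[X(X-1)] = 30 - 5 = 25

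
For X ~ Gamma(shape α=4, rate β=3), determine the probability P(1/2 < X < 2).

P(1/2 < X < 2) = ∫_{1/2}^{2} f(x) dx
where f(x) = \frac{27 x^{3} e^{- 3 x}}{2}
= - \frac{61}{e^{6}} + \frac{67}{16 e^{\frac{3}{2}}}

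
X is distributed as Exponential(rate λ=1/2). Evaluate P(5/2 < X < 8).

P(5/2 < X < 8) = ∫_{5/2}^{8} f(x) dx
where f(x) = \frac{e^{- \frac{x}{2}}}{2}
= - \frac{1}{e^{4}} + e^{- \frac{5}{4}}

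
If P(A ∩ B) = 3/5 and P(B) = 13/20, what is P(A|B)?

P(A|B) = P(A ∩ B) / P(B)
= (3/5) / (13/20)
= 12/13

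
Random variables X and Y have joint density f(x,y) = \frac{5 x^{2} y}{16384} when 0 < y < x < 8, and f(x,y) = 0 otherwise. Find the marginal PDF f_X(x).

f_X(x) = ∫_0^x \frac{5 x^{2} y}{16384} dy = \frac{5 x^{4}}{32768}
for 0 < x < 8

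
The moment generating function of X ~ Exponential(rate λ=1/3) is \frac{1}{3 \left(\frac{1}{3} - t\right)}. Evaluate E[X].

To find E[X], compute M^(1)(0):
M^(1)(t) = \frac{1}{3 \left(\frac{1}{3} - t\right)^{2}}
M^(1)(0) = 3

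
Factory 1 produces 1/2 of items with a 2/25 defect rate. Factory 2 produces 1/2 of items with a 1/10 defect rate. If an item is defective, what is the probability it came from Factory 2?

Using Bayes' theorem:
P(F1) = 1/2, P(D|F1) = 2/25
P(F2) = 1/2, P(D|F2) = 1/10
P(D) = P(D|F1)P(F1) + P(D|F2)P(F2)
     = \frac{9}{100}
P(F2|D) = P(D|F2)P(F2) / P(D)
= \frac{5}{9}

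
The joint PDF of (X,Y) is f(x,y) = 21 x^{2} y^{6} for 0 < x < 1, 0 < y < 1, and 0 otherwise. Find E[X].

E[X] = ∫_0^1 ∫_0^1 x × f(x,y) dy dx
= ∫_0^1 ∫_0^1 x × (21 x^{2} y^{6}) dy dx
= \frac{3}{4}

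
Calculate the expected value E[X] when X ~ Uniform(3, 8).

For X ~ Uniform(3, 8), the expected value is:
E[X] = \frac{11}{2}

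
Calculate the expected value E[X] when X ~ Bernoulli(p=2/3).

For X ~ Bernoulli(p=2/3), the expected value is:
E[X] = \frac{2}{3}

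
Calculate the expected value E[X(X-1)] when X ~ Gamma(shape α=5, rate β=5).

E[X(X-1)] = E[X² - X] = E[X²] - E[X]
E[X] = 1
E[X²] = Var(X) + (E[X])² = \frac{1}{5} + (1)² = \frac{6}{5}
E[X(X-1)] = \frac{6}{5} - 1 = \frac{1}{5}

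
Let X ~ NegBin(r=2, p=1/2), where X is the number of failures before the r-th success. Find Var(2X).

For X ~ NegBin(r=2, p=1/2), where X is the number of failures before the r-th success:
Var(X) = 4
Var(2X) = (2)² × Var(X) = 4 × 4 = 16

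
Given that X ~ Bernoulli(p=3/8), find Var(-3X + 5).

For X ~ Bernoulli(p=3/8):
Var(X) = \frac{15}{64}
Var(-3X + 5) = (-3)² × Var(X) = 9 × \frac{15}{64} = \frac{135}{64}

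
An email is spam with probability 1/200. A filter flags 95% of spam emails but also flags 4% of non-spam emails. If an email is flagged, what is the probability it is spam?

Let D = the rare event, + = positive/flagged.
P(D) = 1/200
P(+|D) = 95/100 = 19/20
P(+|D') = 4/100 = 1/25
P(+) = P(+|D)P(D) + P(+|D')P(D')
     = \frac{19}{20} × \frac{1}{200} + \frac{1}{25} × \frac{199}{200}
     = \frac{891}{20000}
P(D|+) = P(+|D)P(D)/P(+) = \frac{95}{891}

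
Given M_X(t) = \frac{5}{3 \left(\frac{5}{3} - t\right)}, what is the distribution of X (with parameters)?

The MGF M(t) = \frac{5}{3 \left(\frac{5}{3} - t\right)} is the standard form for the Exponential distribution.
Comparing with the known MGF formula identifies: Exponential(rate λ=5/3)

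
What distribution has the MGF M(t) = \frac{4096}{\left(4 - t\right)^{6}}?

The MGF M(t) = \frac{4096}{\left(4 - t\right)^{6}} is the standard form for the Gamma distribution.
Comparing with the known MGF formula identifies: Gamma(shape α=6, rate β=4)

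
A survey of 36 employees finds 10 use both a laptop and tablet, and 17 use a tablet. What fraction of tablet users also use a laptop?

P(A ∩ B) = 10/36 = 5/18
P(B) = 17/36
P(A|B) = P(A ∩ B) / P(B) = (5/18) / (17/36) = 10/17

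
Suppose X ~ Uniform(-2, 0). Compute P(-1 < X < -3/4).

P(-1 < X < -3/4) = ∫_{-1}^{-3/4} f(x) dx
where f(x) = \frac{1}{2}
= \frac{1}{8}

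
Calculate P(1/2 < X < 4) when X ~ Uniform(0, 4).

P(1/2 < X < 4) = ∫_{1/2}^{4} f(x) dx
where f(x) = \frac{1}{4}
= \frac{7}{8}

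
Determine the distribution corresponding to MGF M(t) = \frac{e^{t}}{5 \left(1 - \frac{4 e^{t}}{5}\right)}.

The MGF M(t) = \frac{e^{t}}{5 \left(1 - \frac{4 e^{t}}{5}\right)} is the standard form for the Geometric distribution.
Comparing with the known MGF formula identifies: Geometric(p=1/5), X = trial number of first success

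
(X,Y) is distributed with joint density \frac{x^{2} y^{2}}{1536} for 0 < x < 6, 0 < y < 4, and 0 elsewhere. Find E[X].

f_X(x) = ∫_0^4 \frac{x^{2} y^{2}}{1536} dy = \frac{x^{2}}{72}
E[X] = ∫_0^6 x × (\frac{x^{2}}{72}) dx = \frac{9}{2}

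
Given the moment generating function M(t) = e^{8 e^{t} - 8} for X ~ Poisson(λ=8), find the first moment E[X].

To find E[X], compute M^(1)(0):
M^(1)(t) = 8 e^{t} e^{8 e^{t} - 8}
M^(1)(0) = 8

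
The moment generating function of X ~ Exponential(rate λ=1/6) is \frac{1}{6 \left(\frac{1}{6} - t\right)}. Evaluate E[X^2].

To find E[X^2], compute M^(2)(0):
M^(1)(t) = \frac{1}{6 \left(\frac{1}{6} - t\right)^{2}}
M^(2)(t) = \frac{1}{3 \left(\frac{1}{6} - t\right)^{3}}
M^(2)(0) = 72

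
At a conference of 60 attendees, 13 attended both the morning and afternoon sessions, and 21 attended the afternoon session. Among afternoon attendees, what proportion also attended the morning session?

P(A ∩ B) = 13/60
P(B) = 21/60 = 7/20
P(A|B) = P(A ∩ B) / P(B) = (13/60) / (7/20) = 13/21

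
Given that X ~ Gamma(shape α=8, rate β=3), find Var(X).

For X ~ Gamma(shape α=8, rate β=3):
Var(X) = \frac{8}{9}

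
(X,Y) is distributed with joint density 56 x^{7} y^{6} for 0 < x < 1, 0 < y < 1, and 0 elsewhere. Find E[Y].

E[Y] = ∫_0^1 ∫_0^1 y × f(x,y) dx dy
= \frac{7}{8}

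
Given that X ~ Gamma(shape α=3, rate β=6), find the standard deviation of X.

For X ~ Gamma(shape α=3, rate β=6):
Var(X) = \frac{1}{12}
SD(X) = √(Var(X)) = √(\frac{1}{12}) = \frac{\sqrt{3}}{6}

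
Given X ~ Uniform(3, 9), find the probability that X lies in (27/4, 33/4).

P(27/4 < X < 33/4) = ∫_{27/4}^{33/4} f(x) dx
where f(x) = \frac{1}{6}
= \frac{1}{4}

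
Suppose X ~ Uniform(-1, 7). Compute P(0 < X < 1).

P(0 < X < 1) = ∫_{0}^{1} f(x) dx
where f(x) = \frac{1}{8}
= \frac{1}{8}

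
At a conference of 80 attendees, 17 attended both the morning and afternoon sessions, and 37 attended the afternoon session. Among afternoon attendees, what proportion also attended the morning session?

P(A ∩ B) = 17/80
P(B) = 37/80
P(A|B) = P(A ∩ B) / P(B) = (17/80) / (37/80) = 17/37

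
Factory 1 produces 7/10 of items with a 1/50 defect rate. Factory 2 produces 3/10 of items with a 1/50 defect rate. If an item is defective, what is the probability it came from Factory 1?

Using Bayes' theorem:
P(F1) = 7/10, P(D|F1) = 1/50
P(F2) = 3/10, P(D|F2) = 1/50
P(D) = P(D|F1)P(F1) + P(D|F2)P(F2)
     = \frac{1}{50}
P(F1|D) = P(D|F1)P(F1) / P(D)
= \frac{7}{10}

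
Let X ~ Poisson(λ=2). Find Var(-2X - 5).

For X ~ Poisson(λ=2):
Var(X) = 2
Var(-2X - 5) = (-2)² × Var(X) = 4 × 2 = 8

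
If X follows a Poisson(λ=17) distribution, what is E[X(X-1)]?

E[X(X-1)] = E[X² - X] = E[X²] - E[X]
E[X] = 17
E[X²] = Var(X) + (E[X])² = 17 + (17)² = 306
E[X(X-1)] = 306 - 17 = 289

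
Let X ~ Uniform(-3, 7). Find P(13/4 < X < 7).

P(13/4 < X < 7) = ∫_{13/4}^{7} f(x) dx
where f(x) = \frac{1}{10}
= \frac{3}{8}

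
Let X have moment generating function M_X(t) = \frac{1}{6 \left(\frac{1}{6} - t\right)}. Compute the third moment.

To find E[X^3], compute M^(3)(0):
M^(1)(t) = \frac{1}{6 \left(\frac{1}{6} - t\right)^{2}}
M^(2)(t) = \frac{1}{3 \left(\frac{1}{6} - t\right)^{3}}
M^(3)(t) = \frac{1}{\left(\frac{1}{6} - t\right)^{4}}
M^(3)(0) = 1296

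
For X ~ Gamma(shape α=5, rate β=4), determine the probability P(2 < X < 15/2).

P(2 < X < 15/2) = ∫_{2}^{15/2} f(x) dx
where f(x) = \frac{128 x^{4} e^{- 4 x}}{3}
= \frac{11 \left(-3521 + 27 e^{22}\right)}{e^{30}}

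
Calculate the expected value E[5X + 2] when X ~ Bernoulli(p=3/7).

For X ~ Bernoulli(p=3/7):
E[X] = \frac{3}{7}
E[5X + 2] = 5 × E[X] + 2 = \frac{29}{7}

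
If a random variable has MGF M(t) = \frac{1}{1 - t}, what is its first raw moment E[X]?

To find E[X], compute M^(1)(0):
M^(1)(t) = \frac{1}{\left(1 - t\right)^{2}}
M^(1)(0) = 1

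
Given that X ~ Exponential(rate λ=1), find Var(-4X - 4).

For X ~ Exponential(rate λ=1):
Var(X) = 1
Var(-4X - 4) = (-4)² × Var(X) = 16 × 1 = 16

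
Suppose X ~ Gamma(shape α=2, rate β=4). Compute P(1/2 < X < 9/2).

P(1/2 < X < 9/2) = ∫_{1/2}^{9/2} f(x) dx
where f(x) = 16 x e^{- 4 x}
= \frac{-19 + 3 e^{16}}{e^{18}}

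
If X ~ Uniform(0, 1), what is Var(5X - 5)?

For X ~ Uniform(0, 1):
Var(X) = \frac{1}{12}
Var(5X - 5) = (5)² × Var(X) = 25 × \frac{1}{12} = \frac{25}{12}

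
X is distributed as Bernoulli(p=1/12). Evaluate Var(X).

For X ~ Bernoulli(p=1/12):
Var(X) = \frac{11}{144}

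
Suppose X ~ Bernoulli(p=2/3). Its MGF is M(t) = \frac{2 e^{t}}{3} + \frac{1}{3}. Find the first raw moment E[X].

To find E[X], compute M^(1)(0):
M^(1)(t) = \frac{2 e^{t}}{3}
M^(1)(0) = \frac{2}{3}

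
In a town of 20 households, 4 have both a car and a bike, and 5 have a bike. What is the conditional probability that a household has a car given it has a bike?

P(A ∩ B) = 4/20 = 1/5
P(B) = 5/20 = 1/4
P(A|B) = P(A ∩ B) / P(B) = (1/5) / (1/4) = 4/5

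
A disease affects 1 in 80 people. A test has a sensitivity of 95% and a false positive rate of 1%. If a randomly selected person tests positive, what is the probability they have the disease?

Let D = the rare event, + = positive/flagged.
P(D) = 1/80
P(+|D) = 95/100 = 19/20
P(+|D') = 1/100
P(+) = P(+|D)P(D) + P(+|D')P(D')
     = \frac{19}{20} × \frac{1}{80} + \frac{1}{100} × \frac{79}{80}
     = \frac{87}{4000}
P(D|+) = P(+|D)P(D)/P(+) = \frac{95}{174}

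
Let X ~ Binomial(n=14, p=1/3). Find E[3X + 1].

For X ~ Binomial(n=14, p=1/3):
E[X] = \frac{14}{3}
E[3X + 1] = 3 × E[X] + 1 = 15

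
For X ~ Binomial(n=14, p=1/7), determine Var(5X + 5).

For X ~ Binomial(n=14, p=1/7):
Var(X) = \frac{12}{7}
Var(5X + 5) = (5)² × Var(X) = 25 × \frac{12}{7} = \frac{300}{7}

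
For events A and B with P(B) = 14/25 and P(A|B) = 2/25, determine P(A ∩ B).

By definition, P(A|B) = P(A ∩ B) / P(B)
So P(A ∩ B) = P(A|B) × P(B)
= 2/25 × 14/25
= 28/625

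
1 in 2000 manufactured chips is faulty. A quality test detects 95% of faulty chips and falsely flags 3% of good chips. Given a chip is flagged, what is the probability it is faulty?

Let D = the rare event, + = positive/flagged.
P(D) = 1/2000
P(+|D) = 95/100 = 19/20
P(+|D') = 3/100
P(+) = P(+|D)P(D) + P(+|D')P(D')
     = \frac{19}{20} × \frac{1}{2000} + \frac{3}{100} × \frac{1999}{2000}
     = \frac{1523}{50000}
P(D|+) = P(+|D)P(D)/P(+) = \frac{95}{6092}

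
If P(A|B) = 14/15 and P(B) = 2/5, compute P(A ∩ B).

By definition, P(A|B) = P(A ∩ B) / P(B)
So P(A ∩ B) = P(A|B) × P(B)
= 14/15 × 2/5
= 28/75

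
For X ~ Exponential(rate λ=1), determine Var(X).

For X ~ Exponential(rate λ=1):
Var(X) = 1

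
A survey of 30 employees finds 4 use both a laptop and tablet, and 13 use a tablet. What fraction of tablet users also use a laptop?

P(A ∩ B) = 4/30 = 2/15
P(B) = 13/30
P(A|B) = P(A ∩ B) / P(B) = (2/15) / (13/30) = 4/13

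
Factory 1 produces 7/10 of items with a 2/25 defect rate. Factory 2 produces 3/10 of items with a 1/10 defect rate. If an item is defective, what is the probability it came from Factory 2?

Using Bayes' theorem:
P(F1) = 7/10, P(D|F1) = 2/25
P(F2) = 3/10, P(D|F2) = 1/10
P(D) = P(D|F1)P(F1) + P(D|F2)P(F2)
     = \frac{43}{500}
P(F2|D) = P(D|F2)P(F2) / P(D)
= \frac{15}{43}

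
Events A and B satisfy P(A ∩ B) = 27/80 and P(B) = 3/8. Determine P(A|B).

P(A|B) = P(A ∩ B) / P(B)
= (27/80) / (3/8)
= 9/10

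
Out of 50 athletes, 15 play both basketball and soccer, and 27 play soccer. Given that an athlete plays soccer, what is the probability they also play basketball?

P(A ∩ B) = 15/50 = 3/10
P(B) = 27/50
P(A|B) = P(A ∩ B) / P(B) = (3/10) / (27/50) = 5/9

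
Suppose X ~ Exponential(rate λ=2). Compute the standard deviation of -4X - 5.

For X ~ Exponential(rate λ=2):
Var(X) = \frac{1}{4}
SD(X) = √(Var(X)) = √(\frac{1}{4}) = \frac{1}{2}
SD(-4X - 5) = |-4| × SD(X) = 4 × \frac{1}{2} = 2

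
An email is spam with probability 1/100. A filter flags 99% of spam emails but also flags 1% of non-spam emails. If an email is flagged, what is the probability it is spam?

Let D = the rare event, + = positive/flagged.
P(D) = 1/100
P(+|D) = 99/100
P(+|D') = 1/100
P(+) = P(+|D)P(D) + P(+|D')P(D')
     = \frac{99}{100} × \frac{1}{100} + \frac{1}{100} × \frac{99}{100}
     = \frac{99}{5000}
P(D|+) = P(+|D)P(D)/P(+) = \frac{1}{2}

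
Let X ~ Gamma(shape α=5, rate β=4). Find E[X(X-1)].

E[X(X-1)] = E[X² - X] = E[X²] - E[X]
E[X] = \frac{5}{4}
E[X²] = Var(X) + (E[X])² = \frac{5}{16} + (\frac{5}{4})² = \frac{15}{8}
E[X(X-1)] = \frac{15}{8} - \frac{5}{4} = \frac{5}{8}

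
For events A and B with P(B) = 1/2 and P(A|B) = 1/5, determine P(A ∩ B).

By definition, P(A|B) = P(A ∩ B) / P(B)
So P(A ∩ B) = P(A|B) × P(B)
= 1/5 × 1/2
= 1/10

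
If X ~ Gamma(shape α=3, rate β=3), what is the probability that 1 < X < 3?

P(1 < X < 3) = ∫_{1}^{3} f(x) dx
where f(x) = \frac{27 x^{2} e^{- 3 x}}{2}
= \frac{-101 + 17 e^{6}}{2 e^{9}}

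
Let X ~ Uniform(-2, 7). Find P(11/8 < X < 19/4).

P(11/8 < X < 19/4) = ∫_{11/8}^{19/4} f(x) dx
where f(x) = \frac{1}{9}
= \frac{3}{8}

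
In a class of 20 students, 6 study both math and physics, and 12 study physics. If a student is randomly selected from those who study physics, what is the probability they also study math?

P(A ∩ B) = 6/20 = 3/10
P(B) = 12/20 = 3/5
P(A|B) = P(A ∩ B) / P(B) = (3/10) / (3/5) = 1/2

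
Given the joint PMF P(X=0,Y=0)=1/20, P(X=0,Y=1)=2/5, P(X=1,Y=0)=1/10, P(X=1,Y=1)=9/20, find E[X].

First find marginal of X:
P(X=0) = 9/20
P(X=1) = 11/20
E[X] = 0 × 9/20 + 1 × 11/20 = 11/20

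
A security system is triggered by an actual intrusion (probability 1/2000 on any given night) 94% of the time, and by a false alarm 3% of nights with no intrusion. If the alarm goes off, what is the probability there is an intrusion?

Let D = the rare event, + = positive/flagged.
P(D) = 1/2000
P(+|D) = 94/100 = 47/50
P(+|D') = 3/100
P(+) = P(+|D)P(D) + P(+|D')P(D')
     = \frac{47}{50} × \frac{1}{2000} + \frac{3}{100} × \frac{1999}{2000}
     = \frac{6091}{200000}
P(D|+) = P(+|D)P(D)/P(+) = \frac{94}{6091}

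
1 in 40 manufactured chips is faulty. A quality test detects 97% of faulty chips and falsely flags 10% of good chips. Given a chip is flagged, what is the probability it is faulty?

Let D = the rare event, + = positive/flagged.
P(D) = 1/40
P(+|D) = 97/100
P(+|D') = 10/100 = 1/10
P(+) = P(+|D)P(D) + P(+|D')P(D')
     = \frac{97}{100} × \frac{1}{40} + \frac{1}{10} × \frac{39}{40}
     = \frac{487}{4000}
P(D|+) = P(+|D)P(D)/P(+) = \frac{97}{487}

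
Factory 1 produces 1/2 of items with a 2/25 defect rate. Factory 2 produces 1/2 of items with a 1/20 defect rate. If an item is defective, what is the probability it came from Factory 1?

Using Bayes' theorem:
P(F1) = 1/2, P(D|F1) = 2/25
P(F2) = 1/2, P(D|F2) = 1/20
P(D) = P(D|F1)P(F1) + P(D|F2)P(F2)
     = \frac{13}{200}
P(F1|D) = P(D|F1)P(F1) / P(D)
= \frac{8}{13}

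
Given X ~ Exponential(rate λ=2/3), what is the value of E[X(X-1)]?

E[X(X-1)] = E[X² - X] = E[X²] - E[X]
E[X] = \frac{3}{2}
E[X²] = Var(X) + (E[X])² = \frac{9}{4} + (\frac{3}{2})² = \frac{9}{2}
E[X(X-1)] = \frac{9}{2} - \frac{3}{2} = 3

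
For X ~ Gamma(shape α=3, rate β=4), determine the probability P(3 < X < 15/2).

P(3 < X < 15/2) = ∫_{3}^{15/2} f(x) dx
where f(x) = 32 x^{2} e^{- 4 x}
= \frac{-481 + 85 e^{18}}{e^{30}}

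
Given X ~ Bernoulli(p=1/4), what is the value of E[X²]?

Using the identity E[X²] = Var(X) + (E[X])²:
E[X] = \frac{1}{4}
Var(X) = \frac{3}{16}
E[X²] = \frac{3}{16} + (\frac{1}{4})²
= \frac{1}{4}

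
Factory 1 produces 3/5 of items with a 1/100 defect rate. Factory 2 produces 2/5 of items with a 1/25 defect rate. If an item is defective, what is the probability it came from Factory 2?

Using Bayes' theorem:
P(F1) = 3/5, P(D|F1) = 1/100
P(F2) = 2/5, P(D|F2) = 1/25
P(D) = P(D|F1)P(F1) + P(D|F2)P(F2)
     = \frac{11}{500}
P(F2|D) = P(D|F2)P(F2) / P(D)
= \frac{8}{11}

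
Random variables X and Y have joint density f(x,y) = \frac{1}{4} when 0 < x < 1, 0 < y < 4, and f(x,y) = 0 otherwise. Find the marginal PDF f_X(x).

f_X(x) = ∫_0^4 f(x,y) dy
= ∫_0^4 \frac{1}{4} dy
= 1 for 0 < x < 1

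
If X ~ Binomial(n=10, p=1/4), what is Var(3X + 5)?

For X ~ Binomial(n=10, p=1/4):
Var(X) = \frac{15}{8}
Var(3X + 5) = (3)² × Var(X) = 9 × \frac{15}{8} = \frac{135}{8}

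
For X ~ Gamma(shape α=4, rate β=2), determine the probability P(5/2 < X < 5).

P(5/2 < X < 5) = ∫_{5/2}^{5} f(x) dx
where f(x) = \frac{8 x^{3} e^{- 2 x}}{3}
= \frac{-683 + 118 e^{5}}{3 e^{10}}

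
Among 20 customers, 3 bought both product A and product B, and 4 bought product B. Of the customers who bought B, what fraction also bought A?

P(A ∩ B) = 3/20
P(B) = 4/20 = 1/5
P(A|B) = P(A ∩ B) / P(B) = (3/20) / (1/5) = 3/4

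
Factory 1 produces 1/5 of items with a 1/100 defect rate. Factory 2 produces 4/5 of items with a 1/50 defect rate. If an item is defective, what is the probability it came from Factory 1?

Using Bayes' theorem:
P(F1) = 1/5, P(D|F1) = 1/100
P(F2) = 4/5, P(D|F2) = 1/50
P(D) = P(D|F1)P(F1) + P(D|F2)P(F2)
     = \frac{9}{500}
P(F1|D) = P(D|F1)P(F1) / P(D)
= \frac{1}{9}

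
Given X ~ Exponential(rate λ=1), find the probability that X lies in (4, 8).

P(4 < X < 8) = ∫_{4}^{8} f(x) dx
where f(x) = e^{- x}
= - \frac{1 - e^{4}}{e^{8}}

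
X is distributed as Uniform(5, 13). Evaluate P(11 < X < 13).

P(11 < X < 13) = ∫_{11}^{13} f(x) dx
where f(x) = \frac{1}{8}
= \frac{1}{4}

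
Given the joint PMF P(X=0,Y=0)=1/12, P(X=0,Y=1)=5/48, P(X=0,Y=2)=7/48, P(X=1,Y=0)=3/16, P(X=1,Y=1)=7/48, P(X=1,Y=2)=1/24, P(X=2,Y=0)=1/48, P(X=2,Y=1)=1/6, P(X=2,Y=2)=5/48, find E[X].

First find marginal of X:
P(X=0) = 1/3
P(X=1) = 3/8
P(X=2) = 7/24
E[X] = 0 × 1/3 + 1 × 3/8 + 2 × 7/24 = 23/24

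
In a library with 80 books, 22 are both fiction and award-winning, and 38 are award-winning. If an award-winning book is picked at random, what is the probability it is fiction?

P(A ∩ B) = 22/80 = 11/40
P(B) = 38/80 = 19/40
P(A|B) = P(A ∩ B) / P(B) = (11/40) / (19/40) = 11/19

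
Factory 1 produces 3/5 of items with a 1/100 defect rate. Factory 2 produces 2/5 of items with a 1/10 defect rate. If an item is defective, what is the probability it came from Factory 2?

Using Bayes' theorem:
P(F1) = 3/5, P(D|F1) = 1/100
P(F2) = 2/5, P(D|F2) = 1/10
P(D) = P(D|F1)P(F1) + P(D|F2)P(F2)
     = \frac{23}{500}
P(F2|D) = P(D|F2)P(F2) / P(D)
= \frac{20}{23}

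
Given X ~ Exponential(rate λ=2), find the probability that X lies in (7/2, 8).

P(7/2 < X < 8) = ∫_{7/2}^{8} f(x) dx
where f(x) = 2 e^{- 2 x}
= - \frac{1 - e^{9}}{e^{16}}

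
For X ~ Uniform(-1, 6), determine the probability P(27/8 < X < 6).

P(27/8 < X < 6) = ∫_{27/8}^{6} f(x) dx
where f(x) = \frac{1}{7}
= \frac{3}{8}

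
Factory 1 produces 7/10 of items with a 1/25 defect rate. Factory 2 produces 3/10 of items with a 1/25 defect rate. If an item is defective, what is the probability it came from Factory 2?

Using Bayes' theorem:
P(F1) = 7/10, P(D|F1) = 1/25
P(F2) = 3/10, P(D|F2) = 1/25
P(D) = P(D|F1)P(F1) + P(D|F2)P(F2)
     = \frac{1}{25}
P(F2|D) = P(D|F2)P(F2) / P(D)
= \frac{3}{10}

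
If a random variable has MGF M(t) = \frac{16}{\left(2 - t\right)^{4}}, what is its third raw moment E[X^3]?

To find E[X^3], compute M^(3)(0):
M^(1)(t) = \frac{64}{\left(2 - t\right)^{5}}
M^(2)(t) = \frac{320}{\left(2 - t\right)^{6}}
M^(3)(t) = \frac{1920}{\left(2 - t\right)^{7}}
M^(3)(0) = 15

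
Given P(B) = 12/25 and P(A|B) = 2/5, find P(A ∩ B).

By definition, P(A|B) = P(A ∩ B) / P(B)
So P(A ∩ B) = P(A|B) × P(B)
= 2/5 × 12/25
= 24/125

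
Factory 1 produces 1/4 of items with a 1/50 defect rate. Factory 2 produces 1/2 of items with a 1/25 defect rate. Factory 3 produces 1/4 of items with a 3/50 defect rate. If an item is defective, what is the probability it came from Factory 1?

Using Bayes' theorem:
P(F1) = 1/4, P(D|F1) = 1/50
P(F2) = 1/2, P(D|F2) = 1/25
P(F3) = 1/4, P(D|F3) = 3/50
P(D) = P(D|F1)P(F1) + P(D|F2)P(F2) + P(D|F3)P(F3)
     = \frac{1}{25}
P(F1|D) = P(D|F1)P(F1) / P(D)
= \frac{1}{8}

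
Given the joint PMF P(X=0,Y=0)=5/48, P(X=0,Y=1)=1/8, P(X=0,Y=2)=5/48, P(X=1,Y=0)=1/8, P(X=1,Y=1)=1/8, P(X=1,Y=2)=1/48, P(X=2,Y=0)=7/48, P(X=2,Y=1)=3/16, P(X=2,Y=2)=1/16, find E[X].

First find marginal of X:
P(X=0) = 1/3
P(X=1) = 13/48
P(X=2) = 19/48
E[X] = 0 × 1/3 + 1 × 13/48 + 2 × 19/48 = 17/16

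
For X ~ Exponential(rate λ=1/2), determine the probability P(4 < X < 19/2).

P(4 < X < 19/2) = ∫_{4}^{19/2} f(x) dx
where f(x) = \frac{e^{- \frac{x}{2}}}{2}
= - \frac{1}{e^{\frac{19}{4}}} + e^{-2}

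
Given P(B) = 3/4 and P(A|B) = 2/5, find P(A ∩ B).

By definition, P(A|B) = P(A ∩ B) / P(B)
So P(A ∩ B) = P(A|B) × P(B)
= 2/5 × 3/4
= 3/10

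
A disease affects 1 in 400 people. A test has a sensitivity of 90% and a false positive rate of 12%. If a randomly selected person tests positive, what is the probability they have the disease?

Let D = the rare event, + = positive/flagged.
P(D) = 1/400
P(+|D) = 90/100 = 9/10
P(+|D') = 12/100 = 3/25
P(+) = P(+|D)P(D) + P(+|D')P(D')
     = \frac{9}{10} × \frac{1}{400} + \frac{3}{25} × \frac{399}{400}
     = \frac{2439}{20000}
P(D|+) = P(+|D)P(D)/P(+) = \frac{5}{271}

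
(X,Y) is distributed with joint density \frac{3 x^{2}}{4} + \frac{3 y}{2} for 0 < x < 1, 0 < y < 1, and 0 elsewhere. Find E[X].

E[X] = ∫_0^1 ∫_0^1 x × f(x,y) dy dx
= ∫_0^1 ∫_0^1 x × (\frac{3 x^{2}}{4} + \frac{3 y}{2}) dy dx
= \frac{9}{16}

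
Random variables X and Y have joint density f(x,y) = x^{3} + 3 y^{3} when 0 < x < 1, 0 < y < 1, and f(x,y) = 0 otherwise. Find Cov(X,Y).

E[XY] = ∫∫ xy × f(x,y) dx dy = \frac{2}{5}
E[X] = \frac{23}{40}
E[Y] = \frac{29}{40}
Cov(X,Y) = E[XY] - E[X]E[Y] = - \frac{27}{1600}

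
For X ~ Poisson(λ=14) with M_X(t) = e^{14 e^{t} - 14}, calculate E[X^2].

To find E[X^2], compute M^(2)(0):
M^(1)(t) = 14 e^{t} e^{14 e^{t} - 14}
M^(2)(t) = 196 e^{2 t} e^{14 e^{t} - 14} + 14 e^{t} e^{14 e^{t} - 14}
M^(2)(0) = 210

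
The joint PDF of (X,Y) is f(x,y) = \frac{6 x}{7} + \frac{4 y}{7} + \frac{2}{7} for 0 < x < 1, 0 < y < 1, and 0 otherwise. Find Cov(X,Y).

E[XY] = ∫∫ xy × f(x,y) dx dy = \frac{13}{42}
E[X] = \frac{4}{7}
E[Y] = \frac{23}{42}
Cov(X,Y) = E[XY] - E[X]E[Y] = - \frac{1}{294}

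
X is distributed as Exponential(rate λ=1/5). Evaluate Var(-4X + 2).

For X ~ Exponential(rate λ=1/5):
Var(X) = 25
Var(-4X + 2) = (-4)² × Var(X) = 16 × 25 = 400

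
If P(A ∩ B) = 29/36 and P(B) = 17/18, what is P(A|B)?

P(A|B) = P(A ∩ B) / P(B)
= (29/36) / (17/18)
= 29/34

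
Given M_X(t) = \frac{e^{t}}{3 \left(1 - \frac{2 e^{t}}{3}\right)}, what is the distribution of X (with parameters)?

The MGF M(t) = \frac{e^{t}}{3 \left(1 - \frac{2 e^{t}}{3}\right)} is the standard form for the Geometric distribution.
Comparing with the known MGF formula identifies: Geometric(p=1/3), X = trial number of first success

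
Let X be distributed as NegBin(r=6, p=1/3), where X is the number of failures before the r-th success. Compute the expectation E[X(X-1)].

E[X(X-1)] = E[X² - X] = E[X²] - E[X]
E[X] = 12
E[X²] = Var(X) + (E[X])² = 36 + (12)² = 180
E[X(X-1)] = 180 - 12 = 168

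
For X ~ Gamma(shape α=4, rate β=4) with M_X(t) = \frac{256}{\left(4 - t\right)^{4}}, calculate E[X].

To find E[X], compute M^(1)(0):
M^(1)(t) = \frac{1024}{\left(4 - t\right)^{5}}
M^(1)(0) = 1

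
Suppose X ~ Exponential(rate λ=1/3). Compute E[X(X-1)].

E[X(X-1)] = E[X² - X] = E[X²] - E[X]
E[X] = 3
E[X²] = Var(X) + (E[X])² = 9 + (3)² = 18
E[X(X-1)] = 18 - 3 = 15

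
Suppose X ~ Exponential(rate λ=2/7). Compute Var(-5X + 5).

For X ~ Exponential(rate λ=2/7):
Var(X) = \frac{49}{4}
Var(-5X + 5) = (-5)² × Var(X) = 25 × \frac{49}{4} = \frac{1225}{4}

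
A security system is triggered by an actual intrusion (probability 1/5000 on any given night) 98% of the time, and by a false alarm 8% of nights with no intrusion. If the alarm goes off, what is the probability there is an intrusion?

Let D = the rare event, + = positive/flagged.
P(D) = 1/5000
P(+|D) = 98/100 = 49/50
P(+|D') = 8/100 = 2/25
P(+) = P(+|D)P(D) + P(+|D')P(D')
     = \frac{49}{50} × \frac{1}{5000} + \frac{2}{25} × \frac{4999}{5000}
     = \frac{4009}{50000}
P(D|+) = P(+|D)P(D)/P(+) = \frac{49}{20045}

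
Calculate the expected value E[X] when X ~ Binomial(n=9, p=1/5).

For X ~ Binomial(n=9, p=1/5), the expected value is:
E[X] = \frac{9}{5}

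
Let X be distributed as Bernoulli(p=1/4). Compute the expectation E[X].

For X ~ Bernoulli(p=1/4), the expected value is:
E[X] = \frac{1}{4}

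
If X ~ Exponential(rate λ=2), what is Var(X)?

For X ~ Exponential(rate λ=2):
Var(X) = \frac{1}{4}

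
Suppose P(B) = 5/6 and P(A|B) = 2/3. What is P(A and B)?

By definition, P(A|B) = P(A ∩ B) / P(B)
So P(A ∩ B) = P(A|B) × P(B)
= 2/3 × 5/6
= 5/9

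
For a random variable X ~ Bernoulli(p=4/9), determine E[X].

For X ~ Bernoulli(p=4/9), the expected value is:
E[X] = \frac{4}{9}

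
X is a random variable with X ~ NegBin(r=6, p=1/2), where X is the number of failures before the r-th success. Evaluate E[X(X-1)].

E[X(X-1)] = E[X² - X] = E[X²] - E[X]
E[X] = 6
E[X²] = Var(X) + (E[X])² = 12 + (6)² = 48
E[X(X-1)] = 48 - 6 = 42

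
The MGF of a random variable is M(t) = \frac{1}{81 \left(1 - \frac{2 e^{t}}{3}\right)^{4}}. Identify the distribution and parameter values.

The MGF M(t) = \frac{1}{81 \left(1 - \frac{2 e^{t}}{3}\right)^{4}} is the standard form for the NegativeBinomial distribution.
Comparing with the known MGF formula identifies: NegBin(r=4, p=1/3), X = failures before r-th success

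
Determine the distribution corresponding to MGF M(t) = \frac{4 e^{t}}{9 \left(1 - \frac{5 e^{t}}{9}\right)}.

The MGF M(t) = \frac{4 e^{t}}{9 \left(1 - \frac{5 e^{t}}{9}\right)} is the standard form for the Geometric distribution.
Comparing with the known MGF formula identifies: Geometric(p=4/9), X = trial number of first success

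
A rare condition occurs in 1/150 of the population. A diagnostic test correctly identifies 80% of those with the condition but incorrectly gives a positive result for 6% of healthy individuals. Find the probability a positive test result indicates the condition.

Let D = the rare event, + = positive/flagged.
P(D) = 1/150
P(+|D) = 80/100 = 4/5
P(+|D') = 6/100 = 3/50
P(+) = P(+|D)P(D) + P(+|D')P(D')
     = \frac{4}{5} × \frac{1}{150} + \frac{3}{50} × \frac{149}{150}
     = \frac{487}{7500}
P(D|+) = P(+|D)P(D)/P(+) = \frac{40}{487}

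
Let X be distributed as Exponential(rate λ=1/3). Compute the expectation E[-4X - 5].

For X ~ Exponential(rate λ=1/3):
E[X] = 3
E[-4X - 5] = -4 × E[X] - 5 = -17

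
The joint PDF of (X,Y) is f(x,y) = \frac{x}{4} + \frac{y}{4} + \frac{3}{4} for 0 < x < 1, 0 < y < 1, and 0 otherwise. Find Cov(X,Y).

E[XY] = ∫∫ xy × f(x,y) dx dy = \frac{13}{48}
E[X] = \frac{25}{48}
E[Y] = \frac{25}{48}
Cov(X,Y) = E[XY] - E[X]E[Y] = - \frac{1}{2304}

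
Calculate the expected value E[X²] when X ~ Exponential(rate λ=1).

Using the identity E[X²] = Var(X) + (E[X])²:
E[X] = 1
Var(X) = 1
E[X²] = 1 + (1)²
= 2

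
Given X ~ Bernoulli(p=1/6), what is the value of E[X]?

For X ~ Bernoulli(p=1/6), the expected value is:
E[X] = \frac{1}{6}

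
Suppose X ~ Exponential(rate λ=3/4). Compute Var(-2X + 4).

For X ~ Exponential(rate λ=3/4):
Var(X) = \frac{16}{9}
Var(-2X + 4) = (-2)² × Var(X) = 4 × \frac{16}{9} = \frac{64}{9}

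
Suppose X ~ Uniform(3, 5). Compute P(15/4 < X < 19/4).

P(15/4 < X < 19/4) = ∫_{15/4}^{19/4} f(x) dx
where f(x) = \frac{1}{2}
= \frac{1}{2}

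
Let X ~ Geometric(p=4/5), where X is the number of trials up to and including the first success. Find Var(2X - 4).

For X ~ Geometric(p=4/5), where X is the number of trials up to and including the first success:
Var(X) = \frac{5}{16}
Var(2X - 4) = (2)² × Var(X) = 4 × \frac{5}{16} = \frac{5}{4}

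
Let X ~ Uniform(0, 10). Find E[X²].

Using the identity E[X²] = Var(X) + (E[X])²:
E[X] = 5
Var(X) = \frac{25}{3}
E[X²] = \frac{25}{3} + (5)²
= \frac{100}{3}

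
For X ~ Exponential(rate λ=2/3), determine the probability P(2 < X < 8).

P(2 < X < 8) = ∫_{2}^{8} f(x) dx
where f(x) = \frac{2 e^{- \frac{2 x}{3}}}{3}
= - \frac{1 - e^{4}}{e^{\frac{16}{3}}}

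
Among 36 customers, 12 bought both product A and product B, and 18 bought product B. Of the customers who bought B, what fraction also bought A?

P(A ∩ B) = 12/36 = 1/3
P(B) = 18/36 = 1/2
P(A|B) = P(A ∩ B) / P(B) = (1/3) / (1/2) = 2/3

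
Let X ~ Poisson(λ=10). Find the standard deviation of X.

For X ~ Poisson(λ=10):
Var(X) = 10
SD(X) = √(Var(X)) = √(10) = \sqrt{10}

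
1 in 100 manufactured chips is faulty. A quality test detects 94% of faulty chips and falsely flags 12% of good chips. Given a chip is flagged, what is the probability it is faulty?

Let D = the rare event, + = positive/flagged.
P(D) = 1/100
P(+|D) = 94/100 = 47/50
P(+|D') = 12/100 = 3/25
P(+) = P(+|D)P(D) + P(+|D')P(D')
     = \frac{47}{50} × \frac{1}{100} + \frac{3}{25} × \frac{99}{100}
     = \frac{641}{5000}
P(D|+) = P(+|D)P(D)/P(+) = \frac{47}{641}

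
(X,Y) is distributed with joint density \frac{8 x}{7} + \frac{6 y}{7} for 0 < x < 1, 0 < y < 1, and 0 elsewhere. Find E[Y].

E[Y] = ∫_0^1 ∫_0^1 y × f(x,y) dx dy
= \frac{4}{7}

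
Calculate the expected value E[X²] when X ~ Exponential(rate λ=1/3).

Using the identity E[X²] = Var(X) + (E[X])²:
E[X] = 3
Var(X) = 9
E[X²] = 9 + (3)²
= 18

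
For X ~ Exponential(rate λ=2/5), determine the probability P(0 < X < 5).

P(0 < X < 5) = ∫_{0}^{5} f(x) dx
where f(x) = \frac{2 e^{- \frac{2 x}{5}}}{5}
= 1 - e^{-2}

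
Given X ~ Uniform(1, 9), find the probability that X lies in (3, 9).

P(3 < X < 9) = ∫_{3}^{9} f(x) dx
where f(x) = \frac{1}{8}
= \frac{3}{4}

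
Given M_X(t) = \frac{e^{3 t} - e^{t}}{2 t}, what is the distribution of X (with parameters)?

The MGF M(t) = \frac{e^{3 t} - e^{t}}{2 t} is the standard form for the Uniform distribution.
Comparing with the known MGF formula identifies: Uniform(1, 3)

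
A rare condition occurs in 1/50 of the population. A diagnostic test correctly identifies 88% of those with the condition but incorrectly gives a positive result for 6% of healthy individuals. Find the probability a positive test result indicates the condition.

Let D = the rare event, + = positive/flagged.
P(D) = 1/50
P(+|D) = 88/100 = 22/25
P(+|D') = 6/100 = 3/50
P(+) = P(+|D)P(D) + P(+|D')P(D')
     = \frac{22}{25} × \frac{1}{50} + \frac{3}{50} × \frac{49}{50}
     = \frac{191}{2500}
P(D|+) = P(+|D)P(D)/P(+) = \frac{44}{191}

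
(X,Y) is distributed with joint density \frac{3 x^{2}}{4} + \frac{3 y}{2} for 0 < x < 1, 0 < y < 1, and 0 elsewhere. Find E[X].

E[X] = ∫_0^1 ∫_0^1 x × f(x,y) dy dx
= ∫_0^1 ∫_0^1 x × (\frac{3 x^{2}}{4} + \frac{3 y}{2}) dy dx
= \frac{9}{16}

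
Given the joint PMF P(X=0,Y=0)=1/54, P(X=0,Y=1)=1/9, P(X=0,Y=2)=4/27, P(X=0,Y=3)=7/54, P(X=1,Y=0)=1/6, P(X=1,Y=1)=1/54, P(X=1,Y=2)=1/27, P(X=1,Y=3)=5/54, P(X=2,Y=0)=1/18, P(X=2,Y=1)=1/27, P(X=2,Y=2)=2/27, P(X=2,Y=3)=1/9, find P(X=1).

P(X=1) = P(X=1,Y=0) + P(X=1,Y=1) + P(X=1,Y=2) + P(X=1,Y=3)
= 1/6 + 1/54 + 1/27 + 5/54
= 17/54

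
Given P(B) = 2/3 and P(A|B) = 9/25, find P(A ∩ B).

By definition, P(A|B) = P(A ∩ B) / P(B)
So P(A ∩ B) = P(A|B) × P(B)
= 9/25 × 2/3
= 6/25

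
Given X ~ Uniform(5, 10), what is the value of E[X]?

For X ~ Uniform(5, 10), the expected value is:
E[X] = \frac{15}{2}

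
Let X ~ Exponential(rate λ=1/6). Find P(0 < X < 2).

P(0 < X < 2) = ∫_{0}^{2} f(x) dx
where f(x) = \frac{e^{- \frac{x}{6}}}{6}
= 1 - e^{- \frac{1}{3}}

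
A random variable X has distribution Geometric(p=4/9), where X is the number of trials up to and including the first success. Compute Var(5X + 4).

For X ~ Geometric(p=4/9), where X is the number of trials up to and including the first success:
Var(X) = \frac{45}{16}
Var(5X + 4) = (5)² × Var(X) = 25 × \frac{45}{16} = \frac{1125}{16}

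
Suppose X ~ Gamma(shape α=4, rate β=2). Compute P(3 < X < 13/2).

P(3 < X < 13/2) = ∫_{3}^{13/2} f(x) dx
where f(x) = \frac{8 x^{3} e^{- 2 x}}{3}
= \frac{-1394 + 183 e^{7}}{3 e^{13}}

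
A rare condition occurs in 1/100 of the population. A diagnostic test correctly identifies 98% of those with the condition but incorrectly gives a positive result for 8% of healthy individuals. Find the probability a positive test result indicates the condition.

Let D = the rare event, + = positive/flagged.
P(D) = 1/100
P(+|D) = 98/100 = 49/50
P(+|D') = 8/100 = 2/25
P(+) = P(+|D)P(D) + P(+|D')P(D')
     = \frac{49}{50} × \frac{1}{100} + \frac{2}{25} × \frac{99}{100}
     = \frac{89}{1000}
P(D|+) = P(+|D)P(D)/P(+) = \frac{49}{445}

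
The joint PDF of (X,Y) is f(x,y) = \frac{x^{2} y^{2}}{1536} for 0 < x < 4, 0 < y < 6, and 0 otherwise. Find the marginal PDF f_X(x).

f_X(x) = ∫_0^6 f(x,y) dy
= ∫_0^6 \frac{x^{2} y^{2}}{1536} dy
= \frac{3 x^{2}}{64} for 0 < x < 4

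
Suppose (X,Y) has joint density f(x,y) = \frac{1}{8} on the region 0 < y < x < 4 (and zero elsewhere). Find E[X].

f_X(x) = ∫_0^x \frac{1}{8} dy = \frac{x}{8}
E[X] = ∫_0^4 x × (\frac{x}{8}) dx = \frac{8}{3}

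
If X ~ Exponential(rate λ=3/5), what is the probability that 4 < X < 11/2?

P(4 < X < 11/2) = ∫_{4}^{11/2} f(x) dx
where f(x) = \frac{3 e^{- \frac{3 x}{5}}}{5}
= - \frac{1}{e^{\frac{33}{10}}} + e^{- \frac{12}{5}}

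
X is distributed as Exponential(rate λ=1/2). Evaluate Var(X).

For X ~ Exponential(rate λ=1/2):
Var(X) = 4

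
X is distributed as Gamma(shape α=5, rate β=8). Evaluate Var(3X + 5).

For X ~ Gamma(shape α=5, rate β=8):
Var(X) = \frac{5}{64}
Var(3X + 5) = (3)² × Var(X) = 9 × \frac{5}{64} = \frac{45}{64}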